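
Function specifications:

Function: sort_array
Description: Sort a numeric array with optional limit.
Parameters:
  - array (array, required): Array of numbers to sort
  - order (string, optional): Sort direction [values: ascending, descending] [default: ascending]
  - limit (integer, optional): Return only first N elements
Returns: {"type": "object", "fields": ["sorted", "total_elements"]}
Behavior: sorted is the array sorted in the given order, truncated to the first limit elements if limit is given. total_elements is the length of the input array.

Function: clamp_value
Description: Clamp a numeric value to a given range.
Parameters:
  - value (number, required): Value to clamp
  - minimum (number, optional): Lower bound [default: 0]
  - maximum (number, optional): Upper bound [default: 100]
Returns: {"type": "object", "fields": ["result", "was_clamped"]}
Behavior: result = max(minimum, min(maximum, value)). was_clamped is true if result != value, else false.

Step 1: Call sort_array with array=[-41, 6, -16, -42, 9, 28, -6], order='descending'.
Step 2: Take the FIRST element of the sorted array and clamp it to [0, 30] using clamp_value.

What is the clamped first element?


Step 1: sort_array(order=descending)
  sorted: [28, 9, 6, -6, -16, -41, -42]
  -> first element = 28
Step 2: clamp_value(value=28, minimum=0, maximum=30)
  result = max(0, min(30, 28)) = max(0, 28) = 28
  was_clamped = (28 != 28) = false
  -> result = 28
28


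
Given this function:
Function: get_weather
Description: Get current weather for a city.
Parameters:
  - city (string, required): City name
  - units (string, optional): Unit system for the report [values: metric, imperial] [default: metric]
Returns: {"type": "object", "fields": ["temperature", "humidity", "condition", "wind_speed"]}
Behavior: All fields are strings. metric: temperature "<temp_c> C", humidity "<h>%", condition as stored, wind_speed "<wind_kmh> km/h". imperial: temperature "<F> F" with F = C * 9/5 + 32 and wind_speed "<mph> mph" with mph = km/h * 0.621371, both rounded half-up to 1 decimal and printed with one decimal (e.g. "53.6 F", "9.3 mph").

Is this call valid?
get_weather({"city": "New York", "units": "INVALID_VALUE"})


Checking parameter values...
Parameter 'units' has value 'INVALID_VALUE' not in allowed: metric, imperial
Invalid - 'units' must be one of metric, imperial


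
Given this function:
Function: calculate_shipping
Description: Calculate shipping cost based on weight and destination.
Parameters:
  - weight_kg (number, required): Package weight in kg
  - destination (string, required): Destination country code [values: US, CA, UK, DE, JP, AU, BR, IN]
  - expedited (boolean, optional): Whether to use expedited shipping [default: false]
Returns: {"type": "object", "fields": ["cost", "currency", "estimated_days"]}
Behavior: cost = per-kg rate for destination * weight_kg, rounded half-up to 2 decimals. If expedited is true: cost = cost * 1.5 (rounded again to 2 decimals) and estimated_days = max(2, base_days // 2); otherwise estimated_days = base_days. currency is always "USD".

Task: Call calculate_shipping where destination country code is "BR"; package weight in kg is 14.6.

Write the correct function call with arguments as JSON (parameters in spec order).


Mapping each described value to its parameter name:
  'Destination country code' -> destination = "BR"
  'Package weight in kg' -> weight_kg = 14.6
calculate_shipping({"weight_kg": 14.6, "destination": "BR"})


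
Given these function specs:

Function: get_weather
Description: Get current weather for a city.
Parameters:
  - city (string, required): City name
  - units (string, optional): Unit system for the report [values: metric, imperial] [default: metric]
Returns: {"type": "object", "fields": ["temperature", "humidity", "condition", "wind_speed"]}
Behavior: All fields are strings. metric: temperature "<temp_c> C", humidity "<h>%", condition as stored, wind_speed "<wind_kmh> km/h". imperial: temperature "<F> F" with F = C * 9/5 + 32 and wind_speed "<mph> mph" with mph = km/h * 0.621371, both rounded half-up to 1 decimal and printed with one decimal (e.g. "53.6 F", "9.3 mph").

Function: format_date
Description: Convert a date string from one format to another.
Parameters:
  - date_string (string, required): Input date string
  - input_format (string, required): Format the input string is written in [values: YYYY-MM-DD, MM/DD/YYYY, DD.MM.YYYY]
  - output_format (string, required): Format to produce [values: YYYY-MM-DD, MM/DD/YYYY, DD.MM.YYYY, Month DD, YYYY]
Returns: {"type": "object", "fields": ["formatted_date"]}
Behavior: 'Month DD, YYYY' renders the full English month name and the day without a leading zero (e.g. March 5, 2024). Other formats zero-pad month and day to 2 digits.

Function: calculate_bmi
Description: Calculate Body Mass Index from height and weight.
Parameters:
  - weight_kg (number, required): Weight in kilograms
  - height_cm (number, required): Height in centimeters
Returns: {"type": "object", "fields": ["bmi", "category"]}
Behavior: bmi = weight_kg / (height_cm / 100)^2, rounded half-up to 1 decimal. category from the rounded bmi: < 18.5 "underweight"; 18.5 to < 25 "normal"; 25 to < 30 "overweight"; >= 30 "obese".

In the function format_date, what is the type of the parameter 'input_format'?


The format_date spec declares:
  - input_format (string, required): Format the input string is written in [values: YYYY-MM-DD, MM/DD/YYYY, DD.MM.YYYY]
Type:
string


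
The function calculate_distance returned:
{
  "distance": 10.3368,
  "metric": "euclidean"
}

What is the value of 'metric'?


euclidean


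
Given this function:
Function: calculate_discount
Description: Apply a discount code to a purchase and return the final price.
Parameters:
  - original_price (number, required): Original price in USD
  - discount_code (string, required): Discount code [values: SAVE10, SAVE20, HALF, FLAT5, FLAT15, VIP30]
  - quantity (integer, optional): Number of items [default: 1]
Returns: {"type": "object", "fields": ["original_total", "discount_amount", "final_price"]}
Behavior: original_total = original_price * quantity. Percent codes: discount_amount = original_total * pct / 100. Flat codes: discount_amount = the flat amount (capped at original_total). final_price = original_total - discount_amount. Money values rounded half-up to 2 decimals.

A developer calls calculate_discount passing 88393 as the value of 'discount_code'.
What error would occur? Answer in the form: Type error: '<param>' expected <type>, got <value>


Spec: 'discount_code' is declared as string; 88393 is an integer.
Type error: 'discount_code' expected string, got 88393


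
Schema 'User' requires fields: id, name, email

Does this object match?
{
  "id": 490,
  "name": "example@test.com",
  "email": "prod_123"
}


Checking required fields... All present.
Valid - all required fields present


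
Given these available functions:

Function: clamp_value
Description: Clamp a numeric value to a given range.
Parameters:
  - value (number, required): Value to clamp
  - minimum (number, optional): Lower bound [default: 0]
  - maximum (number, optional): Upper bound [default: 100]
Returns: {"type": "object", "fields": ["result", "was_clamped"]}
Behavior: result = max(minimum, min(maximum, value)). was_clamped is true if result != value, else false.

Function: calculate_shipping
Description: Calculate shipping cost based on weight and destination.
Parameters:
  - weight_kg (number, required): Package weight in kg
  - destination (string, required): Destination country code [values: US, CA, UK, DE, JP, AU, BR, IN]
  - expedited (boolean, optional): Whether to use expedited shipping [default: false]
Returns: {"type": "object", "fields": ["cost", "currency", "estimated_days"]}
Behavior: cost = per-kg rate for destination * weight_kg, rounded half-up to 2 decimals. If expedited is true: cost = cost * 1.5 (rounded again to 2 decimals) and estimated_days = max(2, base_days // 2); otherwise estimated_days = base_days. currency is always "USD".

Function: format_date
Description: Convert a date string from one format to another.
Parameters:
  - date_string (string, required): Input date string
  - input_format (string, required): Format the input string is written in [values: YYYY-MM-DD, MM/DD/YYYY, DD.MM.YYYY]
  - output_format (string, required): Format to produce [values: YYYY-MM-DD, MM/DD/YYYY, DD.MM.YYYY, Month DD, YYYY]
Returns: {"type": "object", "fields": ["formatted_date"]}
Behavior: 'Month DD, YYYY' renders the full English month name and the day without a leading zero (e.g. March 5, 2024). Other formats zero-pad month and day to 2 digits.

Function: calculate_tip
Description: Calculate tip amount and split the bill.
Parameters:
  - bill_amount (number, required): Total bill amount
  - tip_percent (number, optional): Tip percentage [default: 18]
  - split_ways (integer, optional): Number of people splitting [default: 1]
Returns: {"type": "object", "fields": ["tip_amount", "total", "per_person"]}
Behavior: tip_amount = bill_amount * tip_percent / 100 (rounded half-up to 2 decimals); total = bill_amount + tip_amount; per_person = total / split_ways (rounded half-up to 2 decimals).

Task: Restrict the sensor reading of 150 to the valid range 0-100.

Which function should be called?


The task needs a function whose description is: Clamp a numeric value to a given range.
clamp_value


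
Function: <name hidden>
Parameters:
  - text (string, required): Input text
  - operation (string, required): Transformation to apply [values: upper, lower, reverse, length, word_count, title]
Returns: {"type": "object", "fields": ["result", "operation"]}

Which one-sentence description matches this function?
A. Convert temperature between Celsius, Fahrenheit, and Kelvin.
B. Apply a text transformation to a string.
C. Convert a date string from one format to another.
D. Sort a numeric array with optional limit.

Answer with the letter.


Parameters text, operation and return ["result", "operation"] fit: Apply a text transformation to a string.
B


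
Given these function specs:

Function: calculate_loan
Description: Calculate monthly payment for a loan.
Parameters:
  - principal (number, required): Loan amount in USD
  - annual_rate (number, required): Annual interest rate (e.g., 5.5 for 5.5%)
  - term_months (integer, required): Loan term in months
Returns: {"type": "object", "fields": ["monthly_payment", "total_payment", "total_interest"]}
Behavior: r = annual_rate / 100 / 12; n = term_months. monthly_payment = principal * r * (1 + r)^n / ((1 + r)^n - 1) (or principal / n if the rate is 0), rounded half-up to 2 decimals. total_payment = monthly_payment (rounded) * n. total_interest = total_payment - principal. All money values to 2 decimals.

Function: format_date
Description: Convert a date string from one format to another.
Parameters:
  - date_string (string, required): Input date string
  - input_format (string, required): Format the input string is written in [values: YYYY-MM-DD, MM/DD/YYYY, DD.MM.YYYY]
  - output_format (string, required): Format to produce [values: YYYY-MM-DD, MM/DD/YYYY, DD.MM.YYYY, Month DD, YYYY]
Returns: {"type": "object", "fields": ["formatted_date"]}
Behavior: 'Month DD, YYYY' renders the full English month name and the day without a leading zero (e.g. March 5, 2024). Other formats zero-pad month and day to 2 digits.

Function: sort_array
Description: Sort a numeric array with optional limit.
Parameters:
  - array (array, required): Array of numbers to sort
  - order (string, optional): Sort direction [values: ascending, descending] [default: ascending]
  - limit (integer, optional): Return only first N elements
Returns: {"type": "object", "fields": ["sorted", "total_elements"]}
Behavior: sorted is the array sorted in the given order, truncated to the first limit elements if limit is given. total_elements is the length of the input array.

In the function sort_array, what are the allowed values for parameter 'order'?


The sort_array spec declares:
  - order (string, optional): Sort direction [values: ascending, descending] [default: ascending]
Allowed values:
ascending, descending


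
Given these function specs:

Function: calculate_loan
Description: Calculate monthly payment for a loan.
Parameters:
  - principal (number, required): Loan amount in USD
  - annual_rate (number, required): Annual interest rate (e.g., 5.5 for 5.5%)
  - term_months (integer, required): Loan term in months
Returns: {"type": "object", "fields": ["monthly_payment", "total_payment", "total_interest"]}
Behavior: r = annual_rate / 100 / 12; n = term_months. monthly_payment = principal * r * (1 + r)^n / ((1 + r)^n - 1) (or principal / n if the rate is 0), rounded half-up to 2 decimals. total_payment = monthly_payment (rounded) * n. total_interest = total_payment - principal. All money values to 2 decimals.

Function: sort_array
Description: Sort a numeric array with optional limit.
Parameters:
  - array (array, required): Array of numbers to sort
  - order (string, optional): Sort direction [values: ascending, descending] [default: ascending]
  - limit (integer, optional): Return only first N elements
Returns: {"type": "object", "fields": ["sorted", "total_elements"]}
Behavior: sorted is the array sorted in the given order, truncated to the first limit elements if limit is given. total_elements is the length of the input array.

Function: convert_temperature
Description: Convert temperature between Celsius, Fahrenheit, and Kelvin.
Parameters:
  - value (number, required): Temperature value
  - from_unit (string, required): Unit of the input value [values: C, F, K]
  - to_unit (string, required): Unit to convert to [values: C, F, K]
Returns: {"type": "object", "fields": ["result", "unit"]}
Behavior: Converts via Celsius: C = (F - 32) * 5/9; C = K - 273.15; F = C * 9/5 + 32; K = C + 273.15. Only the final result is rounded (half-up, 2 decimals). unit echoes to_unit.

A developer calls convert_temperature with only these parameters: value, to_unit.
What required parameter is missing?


Required parameters: value, from_unit, to_unit
Provided: value, to_unit
Missing: from_unit
from_unit


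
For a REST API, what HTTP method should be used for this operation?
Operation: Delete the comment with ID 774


GET = read, POST = create, PUT = update/replace, DELETE = remove
This operation is a removal.
DELETE


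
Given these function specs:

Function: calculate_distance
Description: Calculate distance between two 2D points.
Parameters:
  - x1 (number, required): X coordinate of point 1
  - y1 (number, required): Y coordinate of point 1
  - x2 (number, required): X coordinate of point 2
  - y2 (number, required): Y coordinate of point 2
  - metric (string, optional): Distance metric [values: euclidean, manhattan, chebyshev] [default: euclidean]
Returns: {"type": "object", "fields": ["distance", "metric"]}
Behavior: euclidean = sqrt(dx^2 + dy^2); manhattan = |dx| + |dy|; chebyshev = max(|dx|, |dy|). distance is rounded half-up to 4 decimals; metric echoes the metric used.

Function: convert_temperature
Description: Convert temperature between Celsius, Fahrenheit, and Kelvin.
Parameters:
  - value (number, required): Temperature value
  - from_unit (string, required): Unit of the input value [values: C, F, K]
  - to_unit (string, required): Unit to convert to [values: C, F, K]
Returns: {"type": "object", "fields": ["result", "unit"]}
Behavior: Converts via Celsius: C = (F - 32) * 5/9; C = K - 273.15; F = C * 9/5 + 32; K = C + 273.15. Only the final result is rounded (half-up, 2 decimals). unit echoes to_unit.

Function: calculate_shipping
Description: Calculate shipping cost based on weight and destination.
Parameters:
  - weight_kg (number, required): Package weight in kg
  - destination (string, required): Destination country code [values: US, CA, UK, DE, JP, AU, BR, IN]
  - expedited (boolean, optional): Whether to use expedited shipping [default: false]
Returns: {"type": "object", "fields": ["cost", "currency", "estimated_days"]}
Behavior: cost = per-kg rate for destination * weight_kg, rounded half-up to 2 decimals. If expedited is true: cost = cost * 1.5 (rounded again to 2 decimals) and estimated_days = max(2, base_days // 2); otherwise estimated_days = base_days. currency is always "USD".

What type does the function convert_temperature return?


The convert_temperature spec declares Returns: {"type": "object", "fields": ["result", "unit"]}
Type:
object


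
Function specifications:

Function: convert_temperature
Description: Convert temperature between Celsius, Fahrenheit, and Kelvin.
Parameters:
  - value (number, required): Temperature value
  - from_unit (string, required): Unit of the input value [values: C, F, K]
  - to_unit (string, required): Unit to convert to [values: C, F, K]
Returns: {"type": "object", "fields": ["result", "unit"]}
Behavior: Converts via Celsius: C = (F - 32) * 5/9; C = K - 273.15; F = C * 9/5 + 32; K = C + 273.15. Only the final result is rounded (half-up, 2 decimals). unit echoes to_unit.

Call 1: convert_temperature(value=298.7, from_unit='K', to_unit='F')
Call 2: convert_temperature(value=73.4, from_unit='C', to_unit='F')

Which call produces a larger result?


Call 1:
  To C: 298.7 - 273.15 = 25.55
  To F: 25.55 * 9/5 + 32 = 77.99
  Round to 2 decimals: 77.99
  -> 77.99 F
Call 2:
  Input already in C: 73.4
  To F: 73.4 * 9/5 + 32 = 164.12
  Round to 2 decimals: 164.12
  -> 164.12 F
Call 2 (164.12 F)


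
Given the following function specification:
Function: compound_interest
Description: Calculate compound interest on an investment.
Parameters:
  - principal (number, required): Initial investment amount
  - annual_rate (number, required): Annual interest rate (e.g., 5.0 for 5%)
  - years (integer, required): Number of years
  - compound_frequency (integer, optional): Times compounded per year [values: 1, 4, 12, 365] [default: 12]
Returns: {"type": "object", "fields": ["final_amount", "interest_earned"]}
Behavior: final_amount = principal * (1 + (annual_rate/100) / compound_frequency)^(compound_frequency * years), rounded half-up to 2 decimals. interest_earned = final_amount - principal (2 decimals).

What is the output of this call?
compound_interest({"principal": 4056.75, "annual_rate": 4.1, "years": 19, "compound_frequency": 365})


rate per period = 4.1/100/365 = 0.000112328767 (keep full precision); periods = 365 * 19 = 6935
(1 + 0.000112328767)^6935 = 2.17919654
final_amount = 4056.75 * 2.17919654 = 8840.455581 -> 8840.46
interest_earned = 8840.46 - 4056.75 = 4783.71
Output:
{"final_amount": 8840.46, "interest_earned": 4783.71}


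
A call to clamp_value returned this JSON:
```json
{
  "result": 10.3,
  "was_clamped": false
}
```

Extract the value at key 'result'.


10.3


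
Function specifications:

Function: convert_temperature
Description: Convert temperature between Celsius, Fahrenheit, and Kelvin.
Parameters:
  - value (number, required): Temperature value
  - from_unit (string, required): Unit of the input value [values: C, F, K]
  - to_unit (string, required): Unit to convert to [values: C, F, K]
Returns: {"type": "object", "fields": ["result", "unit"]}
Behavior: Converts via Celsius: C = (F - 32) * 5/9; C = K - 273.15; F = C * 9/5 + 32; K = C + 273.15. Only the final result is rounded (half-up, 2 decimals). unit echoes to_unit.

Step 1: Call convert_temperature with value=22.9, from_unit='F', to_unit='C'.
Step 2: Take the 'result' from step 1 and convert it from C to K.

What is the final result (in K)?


Step 1: convert_temperature(value=22.9, from_unit=F, to_unit=C)
  To C: (22.9 - 32) * 5/9 = -5.055556
  Target is C: -5.055556
  Round to 2 decimals: -5.06
  -> result = -5.06 C
Step 2: convert_temperature(value=-5.06, from_unit=C, to_unit=K)
  Input already in C: -5.06
  To K: -5.06 + 273.15 = 268.09
  Round to 2 decimals: 268.09
  -> result = 268.09 K
268.09 K


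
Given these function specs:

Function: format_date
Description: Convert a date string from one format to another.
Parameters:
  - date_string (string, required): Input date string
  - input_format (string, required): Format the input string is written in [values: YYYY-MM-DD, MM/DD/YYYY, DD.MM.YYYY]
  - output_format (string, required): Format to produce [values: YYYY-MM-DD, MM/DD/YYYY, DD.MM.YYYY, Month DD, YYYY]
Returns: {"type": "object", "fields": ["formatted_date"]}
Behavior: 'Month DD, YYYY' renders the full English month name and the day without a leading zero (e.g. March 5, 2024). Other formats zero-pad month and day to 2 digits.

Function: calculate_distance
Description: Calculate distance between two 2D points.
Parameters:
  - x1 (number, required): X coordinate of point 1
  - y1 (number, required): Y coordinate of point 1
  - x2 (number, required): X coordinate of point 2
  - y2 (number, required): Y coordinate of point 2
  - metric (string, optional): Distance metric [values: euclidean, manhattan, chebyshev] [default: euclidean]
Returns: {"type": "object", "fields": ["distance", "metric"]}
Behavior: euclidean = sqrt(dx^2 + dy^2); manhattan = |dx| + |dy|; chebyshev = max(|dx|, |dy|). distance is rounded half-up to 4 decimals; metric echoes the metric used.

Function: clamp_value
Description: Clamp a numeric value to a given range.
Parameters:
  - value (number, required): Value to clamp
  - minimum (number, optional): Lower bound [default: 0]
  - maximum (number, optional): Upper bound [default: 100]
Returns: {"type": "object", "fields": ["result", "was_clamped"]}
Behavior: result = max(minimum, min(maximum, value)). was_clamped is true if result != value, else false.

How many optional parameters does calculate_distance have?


Parameters of calculate_distance: x1 (required), y1 (required), x2 (required), y2 (required), metric (optional)
Optional count:
1


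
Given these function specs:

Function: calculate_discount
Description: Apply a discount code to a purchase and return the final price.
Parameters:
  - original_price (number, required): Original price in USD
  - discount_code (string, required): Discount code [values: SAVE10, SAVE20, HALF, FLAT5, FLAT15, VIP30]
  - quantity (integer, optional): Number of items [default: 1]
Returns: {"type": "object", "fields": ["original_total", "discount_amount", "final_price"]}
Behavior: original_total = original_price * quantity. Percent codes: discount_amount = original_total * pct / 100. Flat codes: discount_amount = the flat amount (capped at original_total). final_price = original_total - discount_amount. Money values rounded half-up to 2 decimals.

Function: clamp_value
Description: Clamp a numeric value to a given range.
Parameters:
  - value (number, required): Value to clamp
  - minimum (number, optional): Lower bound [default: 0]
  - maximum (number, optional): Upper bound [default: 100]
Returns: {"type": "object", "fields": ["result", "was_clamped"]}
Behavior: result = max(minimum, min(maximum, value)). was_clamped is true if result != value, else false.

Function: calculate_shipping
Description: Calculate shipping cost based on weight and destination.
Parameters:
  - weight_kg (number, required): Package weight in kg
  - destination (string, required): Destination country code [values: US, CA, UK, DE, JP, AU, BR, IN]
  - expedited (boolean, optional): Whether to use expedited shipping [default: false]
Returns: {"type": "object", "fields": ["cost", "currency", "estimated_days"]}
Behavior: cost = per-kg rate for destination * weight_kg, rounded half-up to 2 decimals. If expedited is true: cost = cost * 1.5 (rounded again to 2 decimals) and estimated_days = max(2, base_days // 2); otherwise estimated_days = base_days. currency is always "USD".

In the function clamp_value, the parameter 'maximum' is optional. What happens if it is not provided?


The clamp_value spec declares:
  - maximum (number, optional): Upper bound [default: 100]
It defaults to 100


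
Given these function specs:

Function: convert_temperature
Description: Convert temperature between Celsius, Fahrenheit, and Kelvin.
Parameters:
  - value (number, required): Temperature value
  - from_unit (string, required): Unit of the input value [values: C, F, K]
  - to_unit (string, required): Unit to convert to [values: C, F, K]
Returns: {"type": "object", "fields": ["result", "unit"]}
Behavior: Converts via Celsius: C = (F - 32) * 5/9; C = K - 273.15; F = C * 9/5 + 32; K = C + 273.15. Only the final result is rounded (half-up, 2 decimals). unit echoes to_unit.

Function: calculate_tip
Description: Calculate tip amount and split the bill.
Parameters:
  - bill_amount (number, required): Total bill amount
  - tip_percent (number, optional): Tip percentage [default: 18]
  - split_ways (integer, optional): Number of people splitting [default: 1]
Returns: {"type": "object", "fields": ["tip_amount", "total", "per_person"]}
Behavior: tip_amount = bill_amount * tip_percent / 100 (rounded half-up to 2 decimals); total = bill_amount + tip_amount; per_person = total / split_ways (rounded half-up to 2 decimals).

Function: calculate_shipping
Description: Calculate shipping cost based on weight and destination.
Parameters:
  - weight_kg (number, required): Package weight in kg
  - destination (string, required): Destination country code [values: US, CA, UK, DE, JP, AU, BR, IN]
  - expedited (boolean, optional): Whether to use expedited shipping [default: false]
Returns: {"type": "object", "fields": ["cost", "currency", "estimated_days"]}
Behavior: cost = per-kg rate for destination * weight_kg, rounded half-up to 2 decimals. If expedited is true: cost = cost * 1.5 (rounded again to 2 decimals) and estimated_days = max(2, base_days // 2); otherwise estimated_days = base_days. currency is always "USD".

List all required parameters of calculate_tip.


Parameters of calculate_tip and their required/optional flag:
  bill_amount: required
  tip_percent: optional
  split_ways: optional
bill_amount


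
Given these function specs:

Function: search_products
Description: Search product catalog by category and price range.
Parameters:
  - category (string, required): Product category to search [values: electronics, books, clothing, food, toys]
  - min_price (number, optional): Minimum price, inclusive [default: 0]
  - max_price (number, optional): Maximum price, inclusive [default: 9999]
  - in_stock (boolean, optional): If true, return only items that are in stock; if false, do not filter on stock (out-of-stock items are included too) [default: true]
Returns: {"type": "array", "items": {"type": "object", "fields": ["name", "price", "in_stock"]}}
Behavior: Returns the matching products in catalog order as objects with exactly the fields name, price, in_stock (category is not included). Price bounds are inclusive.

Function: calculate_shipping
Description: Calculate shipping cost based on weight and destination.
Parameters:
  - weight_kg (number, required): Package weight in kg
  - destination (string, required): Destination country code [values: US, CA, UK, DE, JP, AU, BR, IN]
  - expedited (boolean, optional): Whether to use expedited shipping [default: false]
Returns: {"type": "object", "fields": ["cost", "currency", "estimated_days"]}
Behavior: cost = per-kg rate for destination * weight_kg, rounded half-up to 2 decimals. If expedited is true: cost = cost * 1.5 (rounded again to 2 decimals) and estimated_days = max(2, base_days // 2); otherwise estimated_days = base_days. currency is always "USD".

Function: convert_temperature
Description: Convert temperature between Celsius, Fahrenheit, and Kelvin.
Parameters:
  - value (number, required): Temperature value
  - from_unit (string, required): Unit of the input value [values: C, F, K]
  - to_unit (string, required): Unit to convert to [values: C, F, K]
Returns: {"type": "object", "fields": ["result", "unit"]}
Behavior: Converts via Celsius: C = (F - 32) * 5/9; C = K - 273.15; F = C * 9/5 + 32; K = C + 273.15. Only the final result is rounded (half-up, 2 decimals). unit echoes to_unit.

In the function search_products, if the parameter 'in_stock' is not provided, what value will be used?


The search_products spec declares:
  - in_stock (boolean, optional): If true, return only items that are in stock; if false, do not filter on stock (out-of-stock items are included too) [default: true]
Default:
true


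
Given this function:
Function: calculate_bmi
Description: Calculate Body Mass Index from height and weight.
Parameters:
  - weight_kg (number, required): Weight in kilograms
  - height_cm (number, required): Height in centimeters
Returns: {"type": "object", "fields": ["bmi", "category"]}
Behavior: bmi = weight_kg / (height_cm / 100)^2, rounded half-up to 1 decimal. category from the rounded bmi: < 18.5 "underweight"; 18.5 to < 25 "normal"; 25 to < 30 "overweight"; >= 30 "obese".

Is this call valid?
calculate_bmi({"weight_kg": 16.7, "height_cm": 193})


Checking all required parameters present and types match... All valid.
Valid


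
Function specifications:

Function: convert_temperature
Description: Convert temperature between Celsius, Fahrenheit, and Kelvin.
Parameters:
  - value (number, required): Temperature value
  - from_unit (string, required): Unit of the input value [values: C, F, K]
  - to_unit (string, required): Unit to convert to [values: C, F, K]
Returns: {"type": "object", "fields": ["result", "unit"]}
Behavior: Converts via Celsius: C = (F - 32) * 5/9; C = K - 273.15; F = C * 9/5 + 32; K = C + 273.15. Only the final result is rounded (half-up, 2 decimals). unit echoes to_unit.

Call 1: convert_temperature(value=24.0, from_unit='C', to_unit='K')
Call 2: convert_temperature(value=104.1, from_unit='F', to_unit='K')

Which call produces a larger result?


Call 1:
  Input already in C: 24
  To K: 24 + 273.15 = 297.15
  Round to 2 decimals: 297.15
  -> 297.15 K
Call 2:
  To C: (104.1 - 32) * 5/9 = 40.055556
  To K: 40.055556 + 273.15 = 313.205556
  Round to 2 decimals: 313.21
  -> 313.21 K
Call 2 (313.21 K)


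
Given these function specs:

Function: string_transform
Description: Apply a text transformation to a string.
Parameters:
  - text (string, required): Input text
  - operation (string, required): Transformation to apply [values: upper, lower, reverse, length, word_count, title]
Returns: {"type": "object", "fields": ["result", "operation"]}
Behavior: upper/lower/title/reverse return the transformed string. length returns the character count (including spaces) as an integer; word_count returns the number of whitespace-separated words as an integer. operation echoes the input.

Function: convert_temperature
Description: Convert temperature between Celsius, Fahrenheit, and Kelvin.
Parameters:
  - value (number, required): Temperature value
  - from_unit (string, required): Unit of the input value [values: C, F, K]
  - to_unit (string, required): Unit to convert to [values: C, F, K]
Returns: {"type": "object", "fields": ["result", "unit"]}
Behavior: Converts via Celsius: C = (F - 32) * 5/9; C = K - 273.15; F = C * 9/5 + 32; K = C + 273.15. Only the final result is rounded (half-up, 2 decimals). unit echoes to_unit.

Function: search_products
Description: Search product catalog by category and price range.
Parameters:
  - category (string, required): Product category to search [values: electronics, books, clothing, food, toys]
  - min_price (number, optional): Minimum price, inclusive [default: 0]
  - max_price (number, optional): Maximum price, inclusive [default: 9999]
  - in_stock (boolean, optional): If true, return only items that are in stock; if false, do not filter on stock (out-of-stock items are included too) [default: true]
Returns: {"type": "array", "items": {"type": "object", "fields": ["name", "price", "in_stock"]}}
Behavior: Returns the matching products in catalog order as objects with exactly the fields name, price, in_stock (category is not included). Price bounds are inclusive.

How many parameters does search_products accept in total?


Parameters of search_products: category (required), min_price (optional), max_price (optional), in_stock (optional)
Total:
4


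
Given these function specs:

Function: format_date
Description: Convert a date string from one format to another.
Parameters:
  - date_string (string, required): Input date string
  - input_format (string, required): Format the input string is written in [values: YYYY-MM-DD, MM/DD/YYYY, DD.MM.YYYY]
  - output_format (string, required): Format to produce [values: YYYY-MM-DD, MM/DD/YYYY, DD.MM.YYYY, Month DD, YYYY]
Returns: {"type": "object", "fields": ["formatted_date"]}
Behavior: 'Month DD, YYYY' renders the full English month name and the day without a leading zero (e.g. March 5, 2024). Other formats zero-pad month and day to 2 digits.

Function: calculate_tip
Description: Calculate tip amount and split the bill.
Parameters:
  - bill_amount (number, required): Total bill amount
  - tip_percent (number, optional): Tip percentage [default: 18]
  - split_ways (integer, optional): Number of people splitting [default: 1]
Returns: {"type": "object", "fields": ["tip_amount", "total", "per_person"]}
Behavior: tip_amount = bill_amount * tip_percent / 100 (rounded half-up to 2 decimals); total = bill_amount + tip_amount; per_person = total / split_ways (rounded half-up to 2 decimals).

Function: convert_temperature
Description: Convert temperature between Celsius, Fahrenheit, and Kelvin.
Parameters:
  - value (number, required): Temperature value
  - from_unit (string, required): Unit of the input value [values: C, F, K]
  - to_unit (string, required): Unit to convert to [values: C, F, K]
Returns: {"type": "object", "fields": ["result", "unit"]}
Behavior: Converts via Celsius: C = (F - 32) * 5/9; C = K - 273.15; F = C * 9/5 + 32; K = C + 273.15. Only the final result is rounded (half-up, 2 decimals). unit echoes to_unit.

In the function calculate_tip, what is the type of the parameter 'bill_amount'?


The calculate_tip spec declares:
  - bill_amount (number, required): Total bill amount
Type:
number


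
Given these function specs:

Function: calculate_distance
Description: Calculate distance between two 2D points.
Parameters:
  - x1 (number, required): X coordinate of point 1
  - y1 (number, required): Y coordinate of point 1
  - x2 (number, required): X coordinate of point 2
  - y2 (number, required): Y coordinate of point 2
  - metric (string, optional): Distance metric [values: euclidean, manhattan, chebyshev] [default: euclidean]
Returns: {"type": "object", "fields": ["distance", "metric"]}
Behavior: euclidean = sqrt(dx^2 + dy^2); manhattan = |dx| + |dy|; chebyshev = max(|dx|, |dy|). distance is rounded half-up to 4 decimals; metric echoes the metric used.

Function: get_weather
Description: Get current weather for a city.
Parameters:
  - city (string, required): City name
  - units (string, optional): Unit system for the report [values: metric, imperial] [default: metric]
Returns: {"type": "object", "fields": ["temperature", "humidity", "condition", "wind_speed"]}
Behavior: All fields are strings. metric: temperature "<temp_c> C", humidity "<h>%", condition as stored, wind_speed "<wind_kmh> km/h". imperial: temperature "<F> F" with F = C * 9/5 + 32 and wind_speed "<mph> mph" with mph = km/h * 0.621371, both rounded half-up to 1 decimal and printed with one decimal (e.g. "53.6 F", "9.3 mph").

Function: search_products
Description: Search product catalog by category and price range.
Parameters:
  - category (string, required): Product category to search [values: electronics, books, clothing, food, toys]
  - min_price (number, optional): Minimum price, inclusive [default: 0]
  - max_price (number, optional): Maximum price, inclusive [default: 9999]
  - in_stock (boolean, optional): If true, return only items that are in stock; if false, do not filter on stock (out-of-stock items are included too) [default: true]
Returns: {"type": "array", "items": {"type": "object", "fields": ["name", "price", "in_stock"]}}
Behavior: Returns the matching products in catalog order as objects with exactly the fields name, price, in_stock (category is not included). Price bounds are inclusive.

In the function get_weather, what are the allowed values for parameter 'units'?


The get_weather spec declares:
  - units (string, optional): Unit system for the report [values: metric, imperial] [default: metric]
Allowed values:
metric, imperial


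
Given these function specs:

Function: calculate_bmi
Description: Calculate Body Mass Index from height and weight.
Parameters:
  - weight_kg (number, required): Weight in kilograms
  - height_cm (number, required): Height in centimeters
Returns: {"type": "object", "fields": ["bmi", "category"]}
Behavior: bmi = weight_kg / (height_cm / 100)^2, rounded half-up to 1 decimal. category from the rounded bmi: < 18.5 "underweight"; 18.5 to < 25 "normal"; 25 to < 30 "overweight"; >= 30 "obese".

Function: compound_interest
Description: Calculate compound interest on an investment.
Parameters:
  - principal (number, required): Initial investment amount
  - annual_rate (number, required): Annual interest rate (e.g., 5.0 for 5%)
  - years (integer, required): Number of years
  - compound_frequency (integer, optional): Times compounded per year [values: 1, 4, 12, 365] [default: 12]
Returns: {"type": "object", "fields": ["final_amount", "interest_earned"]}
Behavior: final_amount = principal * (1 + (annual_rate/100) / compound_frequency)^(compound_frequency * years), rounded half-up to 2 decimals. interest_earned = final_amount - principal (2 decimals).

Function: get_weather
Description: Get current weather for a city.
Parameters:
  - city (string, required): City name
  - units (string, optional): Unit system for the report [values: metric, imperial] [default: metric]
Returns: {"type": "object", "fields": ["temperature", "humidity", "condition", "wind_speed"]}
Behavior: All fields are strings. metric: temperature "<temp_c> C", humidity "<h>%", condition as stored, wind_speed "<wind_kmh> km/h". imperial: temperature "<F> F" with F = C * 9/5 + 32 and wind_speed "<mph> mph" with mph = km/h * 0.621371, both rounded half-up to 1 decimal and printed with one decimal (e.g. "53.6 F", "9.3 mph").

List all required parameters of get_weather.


Parameters of get_weather and their required/optional flag:
  city: required
  units: optional
city


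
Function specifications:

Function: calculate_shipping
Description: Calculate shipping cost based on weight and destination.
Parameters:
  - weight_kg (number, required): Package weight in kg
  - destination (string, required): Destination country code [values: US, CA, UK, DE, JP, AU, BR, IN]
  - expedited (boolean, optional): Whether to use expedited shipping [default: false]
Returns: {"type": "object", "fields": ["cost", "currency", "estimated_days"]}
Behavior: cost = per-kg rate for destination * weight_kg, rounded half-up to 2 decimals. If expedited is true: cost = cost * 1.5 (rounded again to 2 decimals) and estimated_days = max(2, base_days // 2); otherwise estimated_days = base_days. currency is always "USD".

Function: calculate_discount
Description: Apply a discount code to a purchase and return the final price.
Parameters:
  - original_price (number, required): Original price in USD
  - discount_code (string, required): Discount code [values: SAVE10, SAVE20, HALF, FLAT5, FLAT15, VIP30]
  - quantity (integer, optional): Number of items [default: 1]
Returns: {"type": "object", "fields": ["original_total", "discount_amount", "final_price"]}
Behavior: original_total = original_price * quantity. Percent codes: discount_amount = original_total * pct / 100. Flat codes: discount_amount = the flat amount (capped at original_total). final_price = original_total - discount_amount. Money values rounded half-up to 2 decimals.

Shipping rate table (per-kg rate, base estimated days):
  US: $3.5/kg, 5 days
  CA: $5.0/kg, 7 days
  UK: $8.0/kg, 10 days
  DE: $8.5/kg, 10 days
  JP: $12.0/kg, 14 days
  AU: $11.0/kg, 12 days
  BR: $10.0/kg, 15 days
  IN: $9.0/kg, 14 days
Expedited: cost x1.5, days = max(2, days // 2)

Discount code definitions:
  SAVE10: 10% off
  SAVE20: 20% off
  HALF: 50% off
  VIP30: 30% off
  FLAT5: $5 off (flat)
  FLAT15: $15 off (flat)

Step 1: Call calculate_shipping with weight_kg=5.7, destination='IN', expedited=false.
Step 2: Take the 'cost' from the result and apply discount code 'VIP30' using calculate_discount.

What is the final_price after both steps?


Step 1: calculate_shipping(weight_kg=5.7, destination=IN, expedited=false)
  Rate for IN: $9.0/kg, base 14 days
  cost = 9.0 * 5.7 = 51.3 -> 51.30
  expedited not set/false: estimated_days = 14
  -> cost = 51.30 USD
Step 2: calculate_discount(original_price=51.3, discount_code=VIP30, quantity=1)
  original_total = 51.3 * 1 = 51.30
  VIP30 = 30% off: discount_amount = 51.30 * 30/100 = 15.39 -> 15.39
  final_price = 51.30 - 15.39 = 35.91
  -> final_price = 35.91
$35.91
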